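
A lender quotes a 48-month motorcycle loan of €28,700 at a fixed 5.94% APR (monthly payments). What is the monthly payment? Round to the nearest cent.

€673.23

At 5.94% the monthly rate is 0.0049500, so the payment is 28,700 × 0.0049500 / (1 − 1.0049500^−48) = €673.23.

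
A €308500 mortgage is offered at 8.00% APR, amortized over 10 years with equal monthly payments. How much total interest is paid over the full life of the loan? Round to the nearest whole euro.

€140,655

At 8.00% the monthly rate is 0.0066667, so the payment is 308,500 × 0.0066667 / (1 − 1.0066667^−120) = €3,742.96.
Total paid = 120 × €3,742.96 = €449,155.20; interest = €449,155.20 − €308,500 = €140,655.20.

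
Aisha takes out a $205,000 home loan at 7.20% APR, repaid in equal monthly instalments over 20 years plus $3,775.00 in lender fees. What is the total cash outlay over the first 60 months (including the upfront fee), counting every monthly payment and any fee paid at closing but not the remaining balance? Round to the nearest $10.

At 7.20% the monthly rate is 0.0060000, so the payment is 205,000 × 0.0060000 / (1 − 1.0060000^−240) = $1,614.07.
Total outlay = 60 × $1,614.07 + $3,775.00 = $100,619.20.

$100,620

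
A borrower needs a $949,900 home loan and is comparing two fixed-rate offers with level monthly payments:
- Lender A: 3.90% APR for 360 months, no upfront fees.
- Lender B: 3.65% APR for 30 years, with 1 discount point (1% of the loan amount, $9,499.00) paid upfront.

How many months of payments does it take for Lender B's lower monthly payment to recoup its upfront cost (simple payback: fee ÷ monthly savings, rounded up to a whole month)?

71 months

Lender A: at 3.90% the monthly rate is 0.0032500, so the payment is 949,900 × 0.0032500 / (1 − 1.0032500^−360) = $4,480.38.
Lender B: at 3.65% the monthly rate is 0.0030417, so the payment is 949,900 × 0.0030417 / (1 − 1.0030417^−360) = $4,345.41.
Monthly savings = $4,480.38 − $4,345.41 = $134.97.
Break-even = $9,499.00 / $134.97 = 70.38 → 71 months.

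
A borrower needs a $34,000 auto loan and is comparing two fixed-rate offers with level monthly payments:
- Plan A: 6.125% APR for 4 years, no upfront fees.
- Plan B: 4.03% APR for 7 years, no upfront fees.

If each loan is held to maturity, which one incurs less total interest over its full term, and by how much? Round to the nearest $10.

Plan A by $660

Plan A: monthly rate = 6.125%/12 = 0.0051042; payment = 34,000 × 0.0051042 / (1 − (1+0.0051042)^−48) = $800.44.
Total interest on Plan A = 48 × $800.44 − $34,000 = $4,421.12.
Plan B: monthly rate = 4.03%/12 = 0.0033583; payment = 34,000 × 0.0033583 / (1 − (1+0.0033583)^−84) = $465.21.
Total interest on Plan B = 84 × $465.21 − $34,000 = $5,077.64.
Plan A is lower by $656.52.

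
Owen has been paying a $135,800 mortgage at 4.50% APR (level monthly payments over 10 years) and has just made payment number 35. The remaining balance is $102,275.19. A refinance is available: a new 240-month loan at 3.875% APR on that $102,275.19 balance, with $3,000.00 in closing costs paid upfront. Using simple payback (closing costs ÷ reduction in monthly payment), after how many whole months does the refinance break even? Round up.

Current payment = 135,800 × 4.5%/12 / (1 − (1+0.0037500)^−120) = $1,407.41.
Refinanced payment = 102,275.19 × 0.0032292 / (1 − (1+0.0032292)^−240) = $613.05.
Monthly savings = $1,407.41 − $613.05 = $794.36.
Break-even = $3,000.00 / $794.36 = 3.78 → 4 months.

4 months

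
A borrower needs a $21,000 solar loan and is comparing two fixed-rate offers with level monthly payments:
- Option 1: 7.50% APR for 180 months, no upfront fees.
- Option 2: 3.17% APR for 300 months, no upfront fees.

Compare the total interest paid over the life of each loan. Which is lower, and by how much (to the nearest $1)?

Option 1: monthly rate = 7.5%/12 = 0.0062500; payment = 21,000 × 0.0062500 / (1 − (1+0.0062500)^−180) = $194.67.
Total interest on Option 1 = 180 × $194.67 − $21,000 = $14,040.60.
Option 2: monthly rate = 3.17%/12 = 0.0026417; payment = 21,000 × 0.0026417 / (1 − (1+0.0026417)^−300) = $101.45.
Total interest on Option 2 = 300 × $101.45 − $21,000 = $9,435.00.
Option 2 is lower by $4,605.60.

Option 2 by $4,606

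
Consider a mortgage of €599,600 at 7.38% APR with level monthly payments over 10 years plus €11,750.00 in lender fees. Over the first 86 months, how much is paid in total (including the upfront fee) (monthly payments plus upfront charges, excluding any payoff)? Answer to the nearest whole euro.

Monthly rate = 7.38%/12 = 0.0061500; payment = 599,600 × 0.0061500 / (1 − (1+0.0061500)^−120) = €7,079.86.
Total outlay = 86 × €7,079.86 + €11,750.00 = €620,617.96.

€620,618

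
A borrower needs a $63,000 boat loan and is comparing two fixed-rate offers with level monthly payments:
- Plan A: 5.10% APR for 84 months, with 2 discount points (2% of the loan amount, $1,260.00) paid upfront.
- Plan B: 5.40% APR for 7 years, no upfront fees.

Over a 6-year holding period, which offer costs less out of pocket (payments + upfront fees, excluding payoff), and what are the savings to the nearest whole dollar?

Plan A: monthly rate = 5.1%/12 = 0.0042500; payment = 63,000 × 0.0042500 / (1 − (1+0.0042500)^−84) = $893.40.
Plan B: at 5.40% the monthly rate is 0.0045000, so the payment is 63,000 × 0.0045000 / (1 − 1.0045000^−84) = $902.33.
Over 72 months: Plan A costs 72 × $893.40 + $1,260.00 = $65,584.80; Plan B costs 72 × $902.33 = $64,967.76.
Plan B is cheaper by $65,584.80 − $64,967.76 = $617.04.

Plan B by $617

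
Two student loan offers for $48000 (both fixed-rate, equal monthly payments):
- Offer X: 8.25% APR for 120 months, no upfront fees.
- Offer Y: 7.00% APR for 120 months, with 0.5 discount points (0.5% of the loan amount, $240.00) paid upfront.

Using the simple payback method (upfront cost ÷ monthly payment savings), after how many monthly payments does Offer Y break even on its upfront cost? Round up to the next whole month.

8 months

Offer X: monthly rate = 8.25%/12 = 0.0068750; payment = 48,000 × 0.0068750 / (1 − (1+0.0068750)^−120) = $588.73.
Offer Y: monthly rate = 7%/12 = 0.0058333; payment = 48,000 × 0.0058333 / (1 − (1+0.0058333)^−120) = $557.32.
Monthly savings = $588.73 − $557.32 = $31.41.
Break-even = $240.00 / $31.41 = 7.64 → 8 months.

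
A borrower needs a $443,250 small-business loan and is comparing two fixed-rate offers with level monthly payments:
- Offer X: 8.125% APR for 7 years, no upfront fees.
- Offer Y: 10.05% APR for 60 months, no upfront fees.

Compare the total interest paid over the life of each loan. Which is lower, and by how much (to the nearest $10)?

Offer X: monthly rate = 8.125%/12 = 0.0067708; payment = 443,250 × 0.0067708 / (1 − (1+0.0067708)^−84) = $6,936.23.
Total interest on Offer X = 84 × $6,936.23 − $443,250 = $139,393.32.
Offer Y: at 10.05% the monthly rate is 0.0083750, so the payment is 443,250 × 0.0083750 / (1 − 1.0083750^−60) = $9,428.66.
Total interest on Offer Y = 60 × $9,428.66 − $443,250 = $122,469.60.
Offer Y is lower by $16,923.72.

Offer Y by $16,920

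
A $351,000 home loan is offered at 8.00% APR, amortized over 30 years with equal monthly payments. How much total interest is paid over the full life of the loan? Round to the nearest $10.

$576,180

At 8.00% the monthly rate is 0.0066667, so the payment is 351,000 × 0.0066667 / (1 − 1.0066667^−360) = $2,575.51.
Total paid = 360 × $2,575.51 = $927,183.60; interest = $927,183.60 − $351,000 = $576,183.60.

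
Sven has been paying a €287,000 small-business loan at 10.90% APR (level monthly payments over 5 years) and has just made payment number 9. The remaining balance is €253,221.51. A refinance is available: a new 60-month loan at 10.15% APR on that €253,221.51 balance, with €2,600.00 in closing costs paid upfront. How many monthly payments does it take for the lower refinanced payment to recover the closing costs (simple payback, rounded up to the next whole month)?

Current payment = 287,000 × 10.9%/12 / (1 − (1+0.0090833)^−60) = €6,225.77.
Refinanced payment = 253,221.51 × 0.0084583 / (1 − (1+0.0084583)^−60) = €5,398.92.
Monthly savings = €6,225.77 − €5,398.92 = €826.85.
Break-even = €2,600.00 / €826.85 = 3.14 → 4 months.

4 months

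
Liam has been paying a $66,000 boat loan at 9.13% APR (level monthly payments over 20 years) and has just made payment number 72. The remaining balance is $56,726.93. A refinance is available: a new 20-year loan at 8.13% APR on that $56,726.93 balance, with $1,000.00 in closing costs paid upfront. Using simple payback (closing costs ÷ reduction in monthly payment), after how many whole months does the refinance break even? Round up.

Current payment = 66,000 × 9.13%/12 / (1 − (1+0.0076083)^−240) = $599.35.
Refinanced payment = 56,726.93 × 0.0067750 / (1 − (1+0.0067750)^−240) = $479.09.
Monthly savings = $599.35 − $479.09 = $120.26.
Break-even = $1,000.00 / $120.26 = 8.32 → 9 months.

9 months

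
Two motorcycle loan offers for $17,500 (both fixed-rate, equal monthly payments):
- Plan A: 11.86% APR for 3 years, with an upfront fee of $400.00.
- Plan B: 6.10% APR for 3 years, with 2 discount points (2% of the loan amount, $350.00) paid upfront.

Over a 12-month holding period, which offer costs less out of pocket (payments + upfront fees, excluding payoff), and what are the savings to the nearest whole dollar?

Plan A: at 11.86% the monthly rate is 0.0098833, so the payment is 17,500 × 0.0098833 / (1 − 1.0098833^−36) = $580.08.
Plan B: at 6.10% the monthly rate is 0.0050833, so the payment is 17,500 × 0.0050833 / (1 − 1.0050833^−36) = $533.18.
Over 12 months: Plan A costs 12 × $580.08 + $400.00 = $7,360.96; Plan B costs 12 × $533.18 + $350.00 = $6,748.16.
Plan B is cheaper by $7,360.96 − $6,748.16 = $612.80.

Plan B by $613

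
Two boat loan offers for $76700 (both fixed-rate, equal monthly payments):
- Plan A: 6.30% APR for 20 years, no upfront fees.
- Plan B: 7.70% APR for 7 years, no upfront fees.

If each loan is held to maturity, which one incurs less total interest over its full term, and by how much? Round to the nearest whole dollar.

Plan A: monthly rate = 6.3%/12 = 0.0052500; payment = 76,700 × 0.0052500 / (1 − (1+0.0052500)^−240) = $562.86.
Total interest on Plan A = 240 × $562.86 − $76,700 = $58,386.40.
Plan B: monthly rate = 7.7%/12 = 0.0064167; payment = 76,700 × 0.0064167 / (1 − (1+0.0064167)^−84) = $1,184.03.
Total interest on Plan B = 84 × $1,184.03 − $76,700 = $22,758.52.
Plan B is lower by $35,627.88.

Plan B by $35,628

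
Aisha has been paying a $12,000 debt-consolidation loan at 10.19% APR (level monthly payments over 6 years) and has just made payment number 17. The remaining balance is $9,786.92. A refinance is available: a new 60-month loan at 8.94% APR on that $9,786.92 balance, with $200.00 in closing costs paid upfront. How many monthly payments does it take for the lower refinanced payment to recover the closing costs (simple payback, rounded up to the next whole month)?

10 months

Current payment = 12,000 × 10.19%/12 / (1 − (1+0.0084917)^−72) = $223.46.
Refinanced payment = 9,786.92 × 0.0074500 / (1 − (1+0.0074500)^−60) = $202.88.
Monthly savings = $223.46 − $202.88 = $20.58.
Break-even = $200.00 / $20.58 = 9.72 → 10 months.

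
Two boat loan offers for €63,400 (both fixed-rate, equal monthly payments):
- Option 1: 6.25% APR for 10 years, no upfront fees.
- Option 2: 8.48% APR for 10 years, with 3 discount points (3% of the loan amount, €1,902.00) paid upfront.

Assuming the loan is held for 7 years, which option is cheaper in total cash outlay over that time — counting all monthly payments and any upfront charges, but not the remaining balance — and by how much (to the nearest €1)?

Option 1: at 6.25% the monthly rate is 0.0052083, so the payment is 63,400 × 0.0052083 / (1 − 1.0052083^−120) = €711.86.
Option 2: monthly rate = 8.48%/12 = 0.0070667; payment = 63,400 × 0.0070667 / (1 − (1+0.0070667)^−120) = €785.39.
Over 84 months: Option 1 costs 84 × €711.86 = €59,796.24; Option 2 costs 84 × €785.39 + €1,902.00 = €67,874.76.
Option 1 is cheaper by €67,874.76 − €59,796.24 = €8,078.52.

Option 1 by €8,079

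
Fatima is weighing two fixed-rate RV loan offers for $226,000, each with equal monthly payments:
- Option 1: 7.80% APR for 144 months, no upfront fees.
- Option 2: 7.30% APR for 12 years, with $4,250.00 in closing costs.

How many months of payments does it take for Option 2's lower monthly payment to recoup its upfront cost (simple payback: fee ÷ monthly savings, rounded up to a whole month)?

70 months

Option 1: at 7.80% the monthly rate is 0.0065000, so the payment is 226,000 × 0.0065000 / (1 − 1.0065000^−144) = $2,421.63.
Option 2: monthly rate = 7.3%/12 = 0.0060833; payment = 226,000 × 0.0060833 / (1 − (1+0.0060833)^−144) = $2,360.44.
Monthly savings = $2,421.63 − $2,360.44 = $61.19.
Break-even = $4,250.00 / $61.19 = 69.46 → 70 months.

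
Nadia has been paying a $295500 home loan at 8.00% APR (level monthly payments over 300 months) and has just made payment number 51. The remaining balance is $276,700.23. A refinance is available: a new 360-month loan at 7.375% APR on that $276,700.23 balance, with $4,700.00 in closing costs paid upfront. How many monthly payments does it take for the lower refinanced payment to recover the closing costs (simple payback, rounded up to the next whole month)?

Current payment = 295,500 × 8%/12 / (1 − (1+0.0066667)^−300) = $2,280.72.
Refinanced payment = 276,700.23 × 0.0061458 / (1 − (1+0.0061458)^−360) = $1,911.10.
Monthly savings = $2,280.72 − $1,911.10 = $369.62.
Break-even = $4,700.00 / $369.62 = 12.72 → 13 months.

13 months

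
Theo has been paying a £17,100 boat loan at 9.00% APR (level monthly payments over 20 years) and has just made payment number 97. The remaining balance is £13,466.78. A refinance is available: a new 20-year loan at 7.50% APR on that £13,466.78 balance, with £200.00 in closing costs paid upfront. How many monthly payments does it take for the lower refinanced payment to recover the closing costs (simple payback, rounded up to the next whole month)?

5 months

Current payment = 17,100 × 9%/12 / (1 − (1+0.0075000)^−240) = £153.85.
Refinanced payment = 13,466.78 × 0.0062500 / (1 − (1+0.0062500)^−240) = £108.49.
Monthly savings = £153.85 − £108.49 = £45.36.
Break-even = £200.00 / £45.36 = 4.41 → 5 months.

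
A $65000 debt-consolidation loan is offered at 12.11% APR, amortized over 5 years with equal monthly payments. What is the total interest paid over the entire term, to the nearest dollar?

Monthly rate = 12.11%/12 = 0.0100917; payment = 65,000 × 0.0100917 / (1 − (1+0.0100917)^−60) = $1,449.50.
Total paid = 60 × $1,449.50 = $86,970.00; interest = $86,970.00 − $65,000 = $21,970.00.

$21,970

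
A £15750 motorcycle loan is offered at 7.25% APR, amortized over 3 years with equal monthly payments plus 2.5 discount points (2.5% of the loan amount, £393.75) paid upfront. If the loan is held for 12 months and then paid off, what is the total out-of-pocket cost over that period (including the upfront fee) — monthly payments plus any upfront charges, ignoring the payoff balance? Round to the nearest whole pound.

£6,251

Monthly rate = 7.25%/12 = 0.0060417; payment = 15,750 × 0.0060417 / (1 − (1+0.0060417)^−36) = £488.12.
Total outlay = 12 × £488.12 + £393.75 = £6,251.19.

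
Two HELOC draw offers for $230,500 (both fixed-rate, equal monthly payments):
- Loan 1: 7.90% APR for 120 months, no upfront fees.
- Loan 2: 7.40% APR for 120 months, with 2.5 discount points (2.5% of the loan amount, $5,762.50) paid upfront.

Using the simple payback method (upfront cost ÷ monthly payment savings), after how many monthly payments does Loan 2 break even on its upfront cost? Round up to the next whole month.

Loan 1: at 7.90% the monthly rate is 0.0065833, so the payment is 230,500 × 0.0065833 / (1 − 1.0065833^−120) = $2,784.44.
Loan 2: at 7.40% the monthly rate is 0.0061667, so the payment is 230,500 × 0.0061667 / (1 − 1.0061667^−120) = $2,724.06.
Monthly savings = $2,784.44 − $2,724.06 = $60.38.
Break-even = $5,762.50 / $60.38 = 95.44 → 96 months.

96 months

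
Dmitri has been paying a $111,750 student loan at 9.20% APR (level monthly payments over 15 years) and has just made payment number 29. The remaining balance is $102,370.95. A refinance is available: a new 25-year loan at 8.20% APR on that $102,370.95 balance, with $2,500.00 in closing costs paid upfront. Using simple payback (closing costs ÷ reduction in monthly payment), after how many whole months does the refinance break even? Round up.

8 months

Current payment = 111,750 × 9.2%/12 / (1 − (1+0.0076667)^−180) = $1,146.78.
Refinanced payment = 102,370.95 × 0.0068333 / (1 − (1+0.0068333)^−300) = $803.73.
Monthly savings = $1,146.78 − $803.73 = $343.05.
Break-even = $2,500.00 / $343.05 = 7.29 → 8 months.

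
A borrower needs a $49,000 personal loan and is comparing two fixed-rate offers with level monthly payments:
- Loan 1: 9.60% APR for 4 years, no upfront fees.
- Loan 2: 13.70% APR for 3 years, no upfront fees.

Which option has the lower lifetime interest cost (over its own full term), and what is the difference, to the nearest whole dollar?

Loan 1: monthly rate = 9.6%/12 = 0.0080000; payment = 49,000 × 0.0080000 / (1 − (1+0.0080000)^−48) = $1,233.37.
Total interest on Loan 1 = 48 × $1,233.37 − $49,000 = $10,201.76.
Loan 2: monthly rate = 13.7%/12 = 0.0114167; payment = 49,000 × 0.0114167 / (1 − (1+0.0114167)^−36) = $1,667.57.
Total interest on Loan 2 = 36 × $1,667.57 − $49,000 = $11,032.52.
Loan 1 is lower by $830.76.

Loan 1 by $831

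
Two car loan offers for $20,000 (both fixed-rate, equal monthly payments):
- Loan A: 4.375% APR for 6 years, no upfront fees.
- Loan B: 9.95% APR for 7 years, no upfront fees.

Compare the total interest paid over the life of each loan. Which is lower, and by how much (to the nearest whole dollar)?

Loan A: at 4.375% the monthly rate is 0.0036458, so the payment is 20,000 × 0.0036458 / (1 − 1.0036458^−72) = $316.33.
Total interest on Loan A = 72 × $316.33 − $20,000 = $2,775.76.
Loan B: monthly rate = 9.95%/12 = 0.0082917; payment = 20,000 × 0.0082917 / (1 − (1+0.0082917)^−84) = $331.51.
Total interest on Loan B = 84 × $331.51 − $20,000 = $7,846.84.
Loan A is lower by $5,071.08.

Loan A by $5,071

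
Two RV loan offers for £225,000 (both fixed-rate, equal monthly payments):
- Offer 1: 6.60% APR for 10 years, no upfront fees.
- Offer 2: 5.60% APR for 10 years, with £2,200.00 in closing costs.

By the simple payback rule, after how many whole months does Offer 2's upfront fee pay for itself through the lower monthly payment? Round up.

Offer 1: monthly rate = 6.6%/12 = 0.0055000; payment = 225,000 × 0.0055000 / (1 − (1+0.0055000)^−120) = £2,566.29.
Offer 2: monthly rate = 5.6%/12 = 0.0046667; payment = 225,000 × 0.0046667 / (1 − (1+0.0046667)^−120) = £2,453.01.
Monthly savings = £2,566.29 − £2,453.01 = £113.28.
Break-even = £2,200.00 / £113.28 = 19.42 → 20 months.

20 months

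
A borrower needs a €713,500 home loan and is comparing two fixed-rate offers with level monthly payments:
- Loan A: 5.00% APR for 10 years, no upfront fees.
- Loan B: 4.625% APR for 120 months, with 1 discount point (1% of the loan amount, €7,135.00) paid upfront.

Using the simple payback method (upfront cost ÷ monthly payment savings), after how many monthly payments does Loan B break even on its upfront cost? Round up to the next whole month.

Loan A: at 5.00% the monthly rate is 0.0041667, so the payment is 713,500 × 0.0041667 / (1 − 1.0041667^−120) = €7,567.77.
Loan B: monthly rate = 4.625%/12 = 0.0038542; payment = 713,500 × 0.0038542 / (1 − (1+0.0038542)^−120) = €7,437.67.
Monthly savings = €7,567.77 − €7,437.67 = €130.10.
Break-even = €7,135.00 / €130.10 = 54.84 → 55 months.

55 months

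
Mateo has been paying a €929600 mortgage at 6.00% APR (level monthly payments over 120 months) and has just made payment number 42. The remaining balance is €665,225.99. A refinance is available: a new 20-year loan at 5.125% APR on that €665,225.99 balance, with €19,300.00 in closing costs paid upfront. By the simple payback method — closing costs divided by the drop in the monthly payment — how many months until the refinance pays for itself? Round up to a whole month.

4 months

Current payment = 929,600 × 6%/12 / (1 − (1+0.0050000)^−120) = €10,320.47.
Refinanced payment = 665,225.99 × 0.0042708 / (1 − (1+0.0042708)^−240) = €4,436.26.
Monthly savings = €10,320.47 − €4,436.26 = €5,884.21.
Break-even = €19,300.00 / €5,884.21 = 3.28 → 4 months.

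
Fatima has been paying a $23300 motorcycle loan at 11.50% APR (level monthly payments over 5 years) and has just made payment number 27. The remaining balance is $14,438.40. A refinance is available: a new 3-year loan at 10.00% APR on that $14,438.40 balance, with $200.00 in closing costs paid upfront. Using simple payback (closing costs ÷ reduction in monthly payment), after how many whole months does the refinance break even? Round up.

5 months

Current payment = 23,300 × 11.5%/12 / (1 − (1+0.0095833)^−60) = $512.43.
Refinanced payment = 14,438.40 × 0.0083333 / (1 − (1+0.0083333)^−36) = $465.89.
Monthly savings = $512.43 − $465.89 = $46.54.
Break-even = $200.00 / $46.54 = 4.30 → 5 months.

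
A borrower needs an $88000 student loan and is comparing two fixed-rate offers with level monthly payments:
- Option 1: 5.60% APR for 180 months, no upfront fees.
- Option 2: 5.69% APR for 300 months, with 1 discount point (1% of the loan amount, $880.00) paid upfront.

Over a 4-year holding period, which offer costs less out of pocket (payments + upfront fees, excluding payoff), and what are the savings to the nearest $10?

Option 1: at 5.60% the monthly rate is 0.0046667, so the payment is 88,000 × 0.0046667 / (1 − 1.0046667^−180) = $723.71.
Option 2: monthly rate = 5.69%/12 = 0.0047417; payment = 88,000 × 0.0047417 / (1 − (1+0.0047417)^−300) = $550.43.
Over 48 months: Option 1 costs 48 × $723.71 = $34,738.08; Option 2 costs 48 × $550.43 + $880.00 = $27,300.64.
Option 2 is cheaper by $34,738.08 − $27,300.64 = $7,437.44.

Option 2 by $7,440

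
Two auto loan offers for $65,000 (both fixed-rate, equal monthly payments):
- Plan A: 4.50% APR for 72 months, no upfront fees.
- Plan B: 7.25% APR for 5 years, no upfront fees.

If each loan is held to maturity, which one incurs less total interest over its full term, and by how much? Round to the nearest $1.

Plan A: monthly rate = 4.5%/12 = 0.0037500; payment = 65,000 × 0.0037500 / (1 − (1+0.0037500)^−72) = $1,031.81.
Total interest on Plan A = 72 × $1,031.81 − $65,000 = $9,290.32.
Plan B: monthly rate = 7.25%/12 = 0.0060417; payment = 65,000 × 0.0060417 / (1 − (1+0.0060417)^−60) = $1,294.76.
Total interest on Plan B = 60 × $1,294.76 − $65,000 = $12,685.60.
Plan A is lower by $3,395.28.

Plan A by $3,395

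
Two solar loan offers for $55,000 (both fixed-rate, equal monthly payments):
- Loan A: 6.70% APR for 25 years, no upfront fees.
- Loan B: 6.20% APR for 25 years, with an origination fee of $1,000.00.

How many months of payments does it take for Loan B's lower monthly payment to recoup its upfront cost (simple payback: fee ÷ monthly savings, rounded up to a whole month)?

59 months

Loan A: monthly rate = 6.7%/12 = 0.0055833; payment = 55,000 × 0.0055833 / (1 − (1+0.0055833)^−300) = $378.27.
Loan B: at 6.20% the monthly rate is 0.0051667, so the payment is 55,000 × 0.0051667 / (1 − 1.0051667^−300) = $361.12.
Monthly savings = $378.27 − $361.12 = $17.15.
Break-even = $1,000.00 / $17.15 = 58.31 → 59 months.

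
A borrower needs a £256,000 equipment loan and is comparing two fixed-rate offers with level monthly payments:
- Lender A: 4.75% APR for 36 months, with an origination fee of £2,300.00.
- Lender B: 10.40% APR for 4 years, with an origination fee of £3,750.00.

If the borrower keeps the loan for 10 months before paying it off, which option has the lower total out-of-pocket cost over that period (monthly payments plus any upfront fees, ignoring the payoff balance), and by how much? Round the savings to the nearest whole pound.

Lender B by £9,567

Lender A: monthly rate = 4.75%/12 = 0.0039583; payment = 256,000 × 0.0039583 / (1 − (1+0.0039583)^−36) = £7,643.85.
Lender B: at 10.40% the monthly rate is 0.0086667, so the payment is 256,000 × 0.0086667 / (1 − 1.0086667^−48) = £6,542.11.
Over 10 months: Lender A costs 10 × £7,643.85 + £2,300.00 = £78,738.50; Lender B costs 10 × £6,542.11 + £3,750.00 = £69,171.10.
Lender B is cheaper by £78,738.50 − £69,171.10 = £9,567.40.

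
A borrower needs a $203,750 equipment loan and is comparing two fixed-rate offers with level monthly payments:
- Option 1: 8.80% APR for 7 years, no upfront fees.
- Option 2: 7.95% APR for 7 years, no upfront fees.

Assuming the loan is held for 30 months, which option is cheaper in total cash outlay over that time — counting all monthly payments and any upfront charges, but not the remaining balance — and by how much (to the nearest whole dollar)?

Option 2 by $2,607

Option 1: at 8.80% the monthly rate is 0.0073333, so the payment is 203,750 × 0.0073333 / (1 − 1.0073333^−84) = $3,257.51.
Option 2: at 7.95% the monthly rate is 0.0066250, so the payment is 203,750 × 0.0066250 / (1 − 1.0066250^−84) = $3,170.62.
Over 30 months: Option 1 costs 30 × $3,257.51 = $97,725.30; Option 2 costs 30 × $3,170.62 = $95,118.60.
Option 2 is cheaper by $97,725.30 − $95,118.60 = $2,606.70.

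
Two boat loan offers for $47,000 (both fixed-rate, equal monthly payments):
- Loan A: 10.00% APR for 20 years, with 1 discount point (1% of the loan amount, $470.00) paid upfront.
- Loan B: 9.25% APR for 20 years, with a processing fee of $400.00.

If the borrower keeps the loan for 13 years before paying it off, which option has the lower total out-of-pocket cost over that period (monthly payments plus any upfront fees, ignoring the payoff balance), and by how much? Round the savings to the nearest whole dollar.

Loan A: monthly rate = 10%/12 = 0.0083333; payment = 47,000 × 0.0083333 / (1 − (1+0.0083333)^−240) = $453.56.
Loan B: monthly rate = 9.25%/12 = 0.0077083; payment = 47,000 × 0.0077083 / (1 − (1+0.0077083)^−240) = $430.46.
Over 156 months: Loan A costs 156 × $453.56 + $470.00 = $71,225.36; Loan B costs 156 × $430.46 + $400.00 = $67,551.76.
Loan B is cheaper by $71,225.36 − $67,551.76 = $3,673.60.

Loan B by $3,674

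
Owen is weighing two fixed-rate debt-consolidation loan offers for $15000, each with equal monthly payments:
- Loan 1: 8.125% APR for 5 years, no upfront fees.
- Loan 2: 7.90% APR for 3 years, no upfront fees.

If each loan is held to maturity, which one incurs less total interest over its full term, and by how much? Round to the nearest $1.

Loan 2 by $1,406

Loan 1: at 8.125% the monthly rate is 0.0067708, so the payment is 15,000 × 0.0067708 / (1 − 1.0067708^−60) = $305.04.
Total interest on Loan 1 = 60 × $305.04 − $15,000 = $3,302.40.
Loan 2: monthly rate = 7.9%/12 = 0.0065833; payment = 15,000 × 0.0065833 / (1 − (1+0.0065833)^−36) = $469.35.
Total interest on Loan 2 = 36 × $469.35 − $15,000 = $1,896.60.
Loan 2 is lower by $1,405.80.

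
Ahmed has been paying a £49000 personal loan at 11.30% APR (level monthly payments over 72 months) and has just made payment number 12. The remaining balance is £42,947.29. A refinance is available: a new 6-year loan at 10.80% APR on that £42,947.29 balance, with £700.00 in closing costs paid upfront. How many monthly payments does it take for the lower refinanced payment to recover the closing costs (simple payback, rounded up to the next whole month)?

Current payment = 49,000 × 11.3%/12 / (1 − (1+0.0094167)^−72) = £940.22.
Refinanced payment = 42,947.29 × 0.0090000 / (1 − (1+0.0090000)^−72) = £813.07.
Monthly savings = £940.22 − £813.07 = £127.15.
Break-even = £700.00 / £127.15 = 5.51 → 6 months.

6 months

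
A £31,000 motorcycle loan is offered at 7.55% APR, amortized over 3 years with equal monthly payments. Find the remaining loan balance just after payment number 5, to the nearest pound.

£27,101

With monthly rate i = 7.55%/12 = 0.0062917, the balance after k of n payments is P · [(1+i)^n − (1+i)^k] / [(1+i)^n − 1].
(1+0.0062917)^36 = 1.25331300 and (1+0.0062917)^5 = 1.03185668, so the balance is 31,000 × (1.25331300 − 1.03185668) / (1.25331300 − 1) = £27,101.44.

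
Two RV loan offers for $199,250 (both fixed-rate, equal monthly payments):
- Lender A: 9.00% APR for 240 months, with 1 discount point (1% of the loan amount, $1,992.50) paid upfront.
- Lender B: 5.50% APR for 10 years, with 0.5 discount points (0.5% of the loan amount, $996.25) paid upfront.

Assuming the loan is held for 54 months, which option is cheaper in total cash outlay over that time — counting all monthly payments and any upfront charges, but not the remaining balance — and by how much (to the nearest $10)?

Lender A by $18,970

Lender A: monthly rate = 9%/12 = 0.0075000; payment = 199,250 × 0.0075000 / (1 − (1+0.0075000)^−240) = $1,792.70.
Lender B: monthly rate = 5.5%/12 = 0.0045833; payment = 199,250 × 0.0045833 / (1 − (1+0.0045833)^−120) = $2,162.39.
Over 54 months: Lender A costs 54 × $1,792.70 + $1,992.50 = $98,798.30; Lender B costs 54 × $2,162.39 + $996.25 = $117,765.31.
Lender A is cheaper by $117,765.31 − $98,798.30 = $18,967.01.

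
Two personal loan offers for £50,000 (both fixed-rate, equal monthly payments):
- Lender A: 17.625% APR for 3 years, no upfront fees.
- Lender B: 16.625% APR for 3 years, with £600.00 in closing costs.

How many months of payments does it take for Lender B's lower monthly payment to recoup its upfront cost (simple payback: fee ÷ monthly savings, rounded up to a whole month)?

25 months

Lender A: at 17.625% the monthly rate is 0.0146875, so the payment is 50,000 × 0.0146875 / (1 − 1.0146875^−36) = £1,798.23.
Lender B: monthly rate = 16.625%/12 = 0.0138542; payment = 50,000 × 0.0138542 / (1 − (1+0.0138542)^−36) = £1,773.32.
Monthly savings = £1,798.23 − £1,773.32 = £24.91.
Break-even = £600.00 / £24.91 = 24.09 → 25 months.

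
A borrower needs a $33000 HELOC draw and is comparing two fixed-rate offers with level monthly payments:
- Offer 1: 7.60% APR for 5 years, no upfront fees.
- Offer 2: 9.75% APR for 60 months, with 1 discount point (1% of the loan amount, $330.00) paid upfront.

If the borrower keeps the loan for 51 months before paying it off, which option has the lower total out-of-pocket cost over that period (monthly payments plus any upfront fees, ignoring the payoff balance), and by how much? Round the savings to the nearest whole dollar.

Offer 1 by $2,078

Offer 1: monthly rate = 7.6%/12 = 0.0063333; payment = 33,000 × 0.0063333 / (1 − (1+0.0063333)^−60) = $662.82.
Offer 2: monthly rate = 9.75%/12 = 0.0081250; payment = 33,000 × 0.0081250 / (1 − (1+0.0081250)^−60) = $697.10.
Over 51 months: Offer 1 costs 51 × $662.82 = $33,803.82; Offer 2 costs 51 × $697.10 + $330.00 = $35,882.10.
Offer 1 is cheaper by $35,882.10 − $33,803.82 = $2,078.28.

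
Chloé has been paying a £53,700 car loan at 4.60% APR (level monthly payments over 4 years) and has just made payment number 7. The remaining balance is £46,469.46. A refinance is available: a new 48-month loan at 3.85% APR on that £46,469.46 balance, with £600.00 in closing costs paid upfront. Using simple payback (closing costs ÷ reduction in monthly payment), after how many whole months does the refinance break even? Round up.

4 months

Current payment = 53,700 × 4.6%/12 / (1 − (1+0.0038333)^−48) = £1,226.97.
Refinanced payment = 46,469.46 × 0.0032083 / (1 − (1+0.0032083)^−48) = £1,046.12.
Monthly savings = £1,226.97 − £1,046.12 = £180.85.
Break-even = £600.00 / £180.85 = 3.32 → 4 months.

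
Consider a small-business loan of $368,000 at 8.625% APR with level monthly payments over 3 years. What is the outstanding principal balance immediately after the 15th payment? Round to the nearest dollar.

$226,099

With monthly rate i = 8.625%/12 = 0.0071875, the balance after k of n payments is P · [(1+i)^n − (1+i)^k] / [(1+i)^n − 1].
(1+0.0071875)^36 = 1.29411175 and (1+0.0071875)^15 = 1.11340946, so the balance is 368,000 × (1.29411175 − 1.11340946) / (1.29411175 − 1) = $226,099.23.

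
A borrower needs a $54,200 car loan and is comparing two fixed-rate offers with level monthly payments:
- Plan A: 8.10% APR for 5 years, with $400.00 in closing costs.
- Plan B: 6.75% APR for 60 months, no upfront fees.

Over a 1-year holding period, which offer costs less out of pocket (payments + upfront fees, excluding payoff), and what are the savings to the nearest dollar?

Plan A: at 8.10% the monthly rate is 0.0067500, so the payment is 54,200 × 0.0067500 / (1 − 1.0067500^−60) = $1,101.58.
Plan B: monthly rate = 6.75%/12 = 0.0056250; payment = 54,200 × 0.0056250 / (1 − (1+0.0056250)^−60) = $1,066.84.
Over 12 months: Plan A costs 12 × $1,101.58 + $400.00 = $13,618.96; Plan B costs 12 × $1,066.84 = $12,802.08.
Plan B is cheaper by $13,618.96 − $12,802.08 = $816.88.

Plan B by $817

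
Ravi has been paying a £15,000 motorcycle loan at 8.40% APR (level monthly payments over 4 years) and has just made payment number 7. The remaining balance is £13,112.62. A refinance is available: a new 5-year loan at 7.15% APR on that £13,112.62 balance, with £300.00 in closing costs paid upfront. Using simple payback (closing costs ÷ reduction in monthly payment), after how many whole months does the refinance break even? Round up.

3 months

Current payment = 15,000 × 8.4%/12 / (1 − (1+0.0070000)^−48) = £369.02.
Refinanced payment = 13,112.62 × 0.0059583 / (1 − (1+0.0059583)^−60) = £260.57.
Monthly savings = £369.02 − £260.57 = £108.45.
Break-even = £300.00 / £108.45 = 2.77 → 3 months.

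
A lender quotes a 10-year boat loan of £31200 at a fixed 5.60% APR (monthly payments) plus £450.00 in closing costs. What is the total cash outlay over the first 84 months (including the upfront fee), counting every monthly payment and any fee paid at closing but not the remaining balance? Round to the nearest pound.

£29,023

At 5.60% the monthly rate is 0.0046667, so the payment is 31,200 × 0.0046667 / (1 − 1.0046667^−120) = £340.15.
Total outlay = 84 × £340.15 + £450.00 = £29,022.60.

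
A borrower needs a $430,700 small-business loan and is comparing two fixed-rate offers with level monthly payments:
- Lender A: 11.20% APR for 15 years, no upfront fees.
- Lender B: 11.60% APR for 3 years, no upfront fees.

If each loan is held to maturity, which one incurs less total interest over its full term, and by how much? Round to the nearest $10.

Lender A: monthly rate = 11.2%/12 = 0.0093333; payment = 430,700 × 0.0093333 / (1 − (1+0.0093333)^−180) = $4,949.55.
Total interest on Lender A = 180 × $4,949.55 − $430,700 = $460,219.00.
Lender B: at 11.60% the monthly rate is 0.0096667, so the payment is 430,700 × 0.0096667 / (1 − 1.0096667^−36) = $14,223.26.
Total interest on Lender B = 36 × $14,223.26 − $430,700 = $81,337.36.
Lender B is lower by $378,881.64.

Lender B by $378,880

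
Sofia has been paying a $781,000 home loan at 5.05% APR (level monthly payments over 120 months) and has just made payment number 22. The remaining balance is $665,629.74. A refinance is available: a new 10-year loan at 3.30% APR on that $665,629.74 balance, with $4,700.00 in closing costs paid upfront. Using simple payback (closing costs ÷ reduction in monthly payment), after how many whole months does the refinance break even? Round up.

Current payment = 781,000 × 5.05%/12 / (1 − (1+0.0042083)^−120) = $8,302.82.
Refinanced payment = 665,629.74 × 0.0027500 / (1 − (1+0.0027500)^−120) = $6,519.96.
Monthly savings = $8,302.82 − $6,519.96 = $1,782.86.
Break-even = $4,700.00 / $1,782.86 = 2.64 → 3 months.

3 months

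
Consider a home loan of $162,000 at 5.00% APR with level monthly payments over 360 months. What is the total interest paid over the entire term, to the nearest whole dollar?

$151,074

At 5.00% the monthly rate is 0.0041667, so the payment is 162,000 × 0.0041667 / (1 − 1.0041667^−360) = $869.65.
Total paid = 360 × $869.65 = $313,074.00; interest = $313,074.00 − $162,000 = $151,074.00.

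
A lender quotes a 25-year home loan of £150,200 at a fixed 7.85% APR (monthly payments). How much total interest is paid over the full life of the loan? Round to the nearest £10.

At 7.85% the monthly rate is 0.0065417, so the payment is 150,200 × 0.0065417 / (1 − 1.0065417^−300) = £1,144.38.
Total paid = 300 × £1,144.38 = £343,314.00; interest = £343,314.00 − £150,200 = £193,114.00.

£193,110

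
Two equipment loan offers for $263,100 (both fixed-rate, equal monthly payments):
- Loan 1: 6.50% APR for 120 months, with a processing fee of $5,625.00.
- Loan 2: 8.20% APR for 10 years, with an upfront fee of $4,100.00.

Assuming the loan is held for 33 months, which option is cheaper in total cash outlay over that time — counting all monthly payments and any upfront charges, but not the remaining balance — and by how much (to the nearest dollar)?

Loan 1 by $6,149

Loan 1: monthly rate = 6.5%/12 = 0.0054167; payment = 263,100 × 0.0054167 / (1 − (1+0.0054167)^−120) = $2,987.45.
Loan 2: at 8.20% the monthly rate is 0.0068333, so the payment is 263,100 × 0.0068333 / (1 − 1.0068333^−120) = $3,220.00.
Over 33 months: Loan 1 costs 33 × $2,987.45 + $5,625.00 = $104,210.85; Loan 2 costs 33 × $3,220.00 + $4,100.00 = $110,360.00.
Loan 1 is cheaper by $110,360.00 − $104,210.85 = $6,149.15.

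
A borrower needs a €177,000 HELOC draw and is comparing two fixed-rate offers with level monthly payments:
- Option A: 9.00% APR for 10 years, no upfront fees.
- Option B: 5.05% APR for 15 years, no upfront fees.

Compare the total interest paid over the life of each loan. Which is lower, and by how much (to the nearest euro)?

Option A: monthly rate = 9%/12 = 0.0075000; payment = 177,000 × 0.0075000 / (1 − (1+0.0075000)^−120) = €2,242.16.
Total interest on Option A = 120 × €2,242.16 − €177,000 = €92,059.20.
Option B: at 5.05% the monthly rate is 0.0042083, so the payment is 177,000 × 0.0042083 / (1 − 1.0042083^−180) = €1,404.32.
Total interest on Option B = 180 × €1,404.32 − €177,000 = €75,777.60.
Option B is lower by €16,281.60.

Option B by €16,282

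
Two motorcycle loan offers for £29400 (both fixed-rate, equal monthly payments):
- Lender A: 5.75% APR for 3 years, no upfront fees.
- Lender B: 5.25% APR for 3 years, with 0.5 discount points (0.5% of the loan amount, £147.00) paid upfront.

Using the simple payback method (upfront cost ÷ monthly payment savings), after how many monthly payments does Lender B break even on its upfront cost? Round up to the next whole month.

Lender A: monthly rate = 5.75%/12 = 0.0047917; payment = 29,400 × 0.0047917 / (1 − (1+0.0047917)^−36) = £891.08.
Lender B: monthly rate = 5.25%/12 = 0.0043750; payment = 29,400 × 0.0043750 / (1 − (1+0.0043750)^−36) = £884.45.
Monthly savings = £891.08 − £884.45 = £6.63.
Break-even = £147.00 / £6.63 = 22.17 → 23 months.

23 months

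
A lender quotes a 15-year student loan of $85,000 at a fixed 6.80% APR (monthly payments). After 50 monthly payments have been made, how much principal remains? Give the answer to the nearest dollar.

With monthly rate i = 6.8%/12 = 0.0056667, the balance after k of n payments is P · [(1+i)^n − (1+i)^k] / [(1+i)^n − 1].
(1+0.0056667)^180 = 2.76522186 and (1+0.0056667)^50 = 1.32648631, so the balance is 85,000 × (2.76522186 − 1.32648631) / (2.76522186 − 1) = $69,278.84.

$69,279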